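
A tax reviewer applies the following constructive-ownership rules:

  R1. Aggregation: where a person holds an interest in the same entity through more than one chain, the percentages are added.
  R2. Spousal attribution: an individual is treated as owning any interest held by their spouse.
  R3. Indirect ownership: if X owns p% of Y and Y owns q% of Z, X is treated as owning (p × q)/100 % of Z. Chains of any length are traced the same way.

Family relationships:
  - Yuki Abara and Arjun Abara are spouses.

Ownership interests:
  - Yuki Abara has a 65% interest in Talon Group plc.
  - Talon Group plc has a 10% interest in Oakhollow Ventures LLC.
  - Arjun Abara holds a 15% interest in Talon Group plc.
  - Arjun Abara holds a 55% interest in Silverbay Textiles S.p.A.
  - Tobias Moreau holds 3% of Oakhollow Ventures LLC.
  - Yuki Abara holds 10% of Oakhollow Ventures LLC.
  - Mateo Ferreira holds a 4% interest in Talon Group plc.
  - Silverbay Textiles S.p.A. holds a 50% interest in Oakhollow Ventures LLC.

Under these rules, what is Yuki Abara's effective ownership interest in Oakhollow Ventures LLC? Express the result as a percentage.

45.5%

By spousal attribution (R2), Yuki Abara is treated as also owning Arjun Abara's interest in Talon Group plc, giving 65% + 15% = 80%.
By spousal attribution (R2), Yuki Abara is treated as owning Arjun Abara's 55% interest in Silverbay Textiles S.p.A.
Chain via Talon Group plc (R3): 80% × 10% = 8% of Oakhollow Ventures LLC.
Direct interest in Oakhollow Ventures LLC: 10%.
Chain via Silverbay Textiles S.p.A. (R3): 55% × 50% = 27.5% of Oakhollow Ventures LLC.
Aggregating (R1): 8% + 10% + 27.5% = 45.5%.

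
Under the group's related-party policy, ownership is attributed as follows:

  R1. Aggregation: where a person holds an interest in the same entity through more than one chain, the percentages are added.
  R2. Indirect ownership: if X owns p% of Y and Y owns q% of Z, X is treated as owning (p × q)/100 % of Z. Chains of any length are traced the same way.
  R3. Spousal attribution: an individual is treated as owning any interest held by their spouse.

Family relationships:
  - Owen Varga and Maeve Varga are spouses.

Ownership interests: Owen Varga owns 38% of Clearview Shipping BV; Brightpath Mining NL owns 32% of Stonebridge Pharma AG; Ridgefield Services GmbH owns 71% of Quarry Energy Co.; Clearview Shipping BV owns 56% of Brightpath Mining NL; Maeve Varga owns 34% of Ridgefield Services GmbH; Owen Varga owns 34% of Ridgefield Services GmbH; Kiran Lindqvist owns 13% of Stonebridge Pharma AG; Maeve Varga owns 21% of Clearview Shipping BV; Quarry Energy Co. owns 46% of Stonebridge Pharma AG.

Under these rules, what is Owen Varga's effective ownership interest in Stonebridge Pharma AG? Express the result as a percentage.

32.7816%

By spousal attribution (R3), Owen Varga is treated as also owning Maeve Varga's interest in Clearview Shipping BV, giving 38% + 21% = 59%.
By spousal attribution (R3), Owen Varga is treated as also owning Maeve Varga's interest in Ridgefield Services GmbH, giving 34% + 34% = 68%.
Chain via Clearview Shipping BV → Brightpath Mining NL (R2): 59% × 56% × 32% = 10.5728% of Stonebridge Pharma AG.
Chain via Ridgefield Services GmbH → Quarry Energy Co. (R2): 68% × 71% × 46% = 22.2088% of Stonebridge Pharma AG.
Aggregating (R1): 10.5728% + 22.2088% = 32.7816%.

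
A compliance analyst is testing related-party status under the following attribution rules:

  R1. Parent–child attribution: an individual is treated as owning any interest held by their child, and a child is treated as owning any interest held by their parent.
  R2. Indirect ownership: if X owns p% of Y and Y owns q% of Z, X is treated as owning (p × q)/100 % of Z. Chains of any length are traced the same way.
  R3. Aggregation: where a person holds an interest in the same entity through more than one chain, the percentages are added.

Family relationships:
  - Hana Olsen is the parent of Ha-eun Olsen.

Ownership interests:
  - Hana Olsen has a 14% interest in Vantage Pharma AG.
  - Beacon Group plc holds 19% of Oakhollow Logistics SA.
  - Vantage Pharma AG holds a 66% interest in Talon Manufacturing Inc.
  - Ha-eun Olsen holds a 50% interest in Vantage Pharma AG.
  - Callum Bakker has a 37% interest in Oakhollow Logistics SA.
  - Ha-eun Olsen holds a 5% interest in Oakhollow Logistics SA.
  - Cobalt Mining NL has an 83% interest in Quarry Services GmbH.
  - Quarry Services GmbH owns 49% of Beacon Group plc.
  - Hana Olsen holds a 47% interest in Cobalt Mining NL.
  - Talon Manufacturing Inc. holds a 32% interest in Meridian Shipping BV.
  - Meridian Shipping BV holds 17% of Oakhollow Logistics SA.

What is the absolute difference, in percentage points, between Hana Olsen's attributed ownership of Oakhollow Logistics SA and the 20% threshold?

9.070313

By parent–child attribution (R1), Hana Olsen is treated as also owning Ha-eun Olsen's interest in Vantage Pharma AG, giving 14% + 50% = 64%.
By parent–child attribution (R1), Hana Olsen is treated as owning Ha-eun Olsen's 5% interest in Oakhollow Logistics SA.
Chain via Cobalt Mining NL → Quarry Services GmbH → Beacon Group plc (R2): 47% × 83% × 49% × 19% = 3.631831% of Oakhollow Logistics SA.
Chain via Vantage Pharma AG → Talon Manufacturing Inc. → Meridian Shipping BV (R2): 64% × 66% × 32% × 17% = 2.297856% of Oakhollow Logistics SA.
Direct interest in Oakhollow Logistics SA: 5%.
Aggregating (R3): 3.631831% + 2.297856% + 5% = 10.929687%.
10.929687% falls short of the 20% threshold by 9.070313 percentage points.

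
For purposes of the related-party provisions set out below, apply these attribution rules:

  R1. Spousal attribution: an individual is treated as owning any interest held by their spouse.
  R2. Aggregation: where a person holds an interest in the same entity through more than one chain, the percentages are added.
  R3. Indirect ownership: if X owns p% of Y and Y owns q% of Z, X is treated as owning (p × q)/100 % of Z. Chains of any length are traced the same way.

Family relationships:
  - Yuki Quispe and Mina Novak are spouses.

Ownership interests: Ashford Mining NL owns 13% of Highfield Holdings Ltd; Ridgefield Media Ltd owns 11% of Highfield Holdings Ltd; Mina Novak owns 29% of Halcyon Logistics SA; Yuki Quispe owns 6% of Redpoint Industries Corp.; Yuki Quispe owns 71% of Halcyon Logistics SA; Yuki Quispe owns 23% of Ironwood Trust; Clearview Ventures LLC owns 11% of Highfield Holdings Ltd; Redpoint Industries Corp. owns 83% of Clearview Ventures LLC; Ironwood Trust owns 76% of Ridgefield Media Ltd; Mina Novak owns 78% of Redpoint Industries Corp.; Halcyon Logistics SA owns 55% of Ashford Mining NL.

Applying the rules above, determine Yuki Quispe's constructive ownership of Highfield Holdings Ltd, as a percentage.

By spousal attribution (R1), Yuki Quispe is treated as also owning Mina Novak's interest in Redpoint Industries Corp, giving 6% + 78% = 84%.
By spousal attribution (R1), Yuki Quispe is treated as also owning Mina Novak's interest in Halcyon Logistics SA, giving 71% + 29% = 100%.
Chain via Redpoint Industries Corp. → Clearview Ventures LLC (R3): 84% × 83% × 11% = 7.6692% of Highfield Holdings Ltd.
Chain via Ironwood Trust → Ridgefield Media Ltd (R3): 23% × 76% × 11% = 1.9228% of Highfield Holdings Ltd.
Chain via Halcyon Logistics SA → Ashford Mining NL (R3): 100% × 55% × 13% = 7.15% of Highfield Holdings Ltd.
Aggregating (R2): 7.6692% + 1.9228% + 7.15% = 16.742%.

16.742%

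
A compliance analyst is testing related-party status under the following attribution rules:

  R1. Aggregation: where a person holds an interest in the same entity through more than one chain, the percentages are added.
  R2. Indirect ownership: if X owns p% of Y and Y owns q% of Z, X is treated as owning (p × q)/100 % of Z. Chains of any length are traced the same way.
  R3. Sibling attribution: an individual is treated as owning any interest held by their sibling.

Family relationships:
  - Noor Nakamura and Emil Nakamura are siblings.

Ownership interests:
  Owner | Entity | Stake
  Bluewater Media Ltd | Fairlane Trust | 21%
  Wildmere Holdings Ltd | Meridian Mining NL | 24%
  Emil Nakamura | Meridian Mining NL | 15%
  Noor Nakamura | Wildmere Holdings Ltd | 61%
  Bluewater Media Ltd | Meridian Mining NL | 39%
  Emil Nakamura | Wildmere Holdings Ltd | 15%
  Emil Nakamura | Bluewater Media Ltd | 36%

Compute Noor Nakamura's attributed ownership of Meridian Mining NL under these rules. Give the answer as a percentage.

By sibling attribution (R3), Noor Nakamura is treated as also owning Emil Nakamura's interest in Wildmere Holdings Ltd, giving 61% + 15% = 76%.
By sibling attribution (R3), Noor Nakamura is treated as owning Emil Nakamura's 36% interest in Bluewater Media Ltd.
By sibling attribution (R3), Noor Nakamura is treated as owning Emil Nakamura's 15% interest in Meridian Mining NL.
Chain via Wildmere Holdings Ltd (R2): 76% × 24% = 18.24% of Meridian Mining NL.
Chain via Bluewater Media Ltd (R2): 36% × 39% = 14.04% of Meridian Mining NL.
Direct interest in Meridian Mining NL: 15%.
Aggregating (R1): 18.24% + 14.04% + 15% = 47.28%.

47.28%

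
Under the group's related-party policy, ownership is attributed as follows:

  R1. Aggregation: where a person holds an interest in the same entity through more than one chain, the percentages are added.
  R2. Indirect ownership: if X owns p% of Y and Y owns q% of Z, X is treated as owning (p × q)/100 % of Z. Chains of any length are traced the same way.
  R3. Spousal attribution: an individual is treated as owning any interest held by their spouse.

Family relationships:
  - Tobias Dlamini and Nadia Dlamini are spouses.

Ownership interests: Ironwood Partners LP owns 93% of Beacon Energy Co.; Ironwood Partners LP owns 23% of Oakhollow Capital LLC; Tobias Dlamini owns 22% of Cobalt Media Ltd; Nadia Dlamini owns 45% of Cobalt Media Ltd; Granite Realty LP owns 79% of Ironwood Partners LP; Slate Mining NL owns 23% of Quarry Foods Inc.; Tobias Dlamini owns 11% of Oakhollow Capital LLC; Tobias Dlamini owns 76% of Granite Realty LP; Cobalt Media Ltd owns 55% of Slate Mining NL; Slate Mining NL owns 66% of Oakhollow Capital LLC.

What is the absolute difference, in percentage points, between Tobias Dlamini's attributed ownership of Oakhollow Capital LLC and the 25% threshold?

24.1302

By spousal attribution (R3), Tobias Dlamini is treated as also owning Nadia Dlamini's interest in Cobalt Media Ltd, giving 22% + 45% = 67%.
Chain via Granite Realty LP → Ironwood Partners LP (R2): 76% × 79% × 23% = 13.8092% of Oakhollow Capital LLC.
Chain via Cobalt Media Ltd → Slate Mining NL (R2): 67% × 55% × 66% = 24.321% of Oakhollow Capital LLC.
Direct interest in Oakhollow Capital LLC: 11%.
Aggregating (R1): 13.8092% + 24.321% + 11% = 49.1302%.
49.1302% exceeds the 25% threshold by 24.1302 percentage points.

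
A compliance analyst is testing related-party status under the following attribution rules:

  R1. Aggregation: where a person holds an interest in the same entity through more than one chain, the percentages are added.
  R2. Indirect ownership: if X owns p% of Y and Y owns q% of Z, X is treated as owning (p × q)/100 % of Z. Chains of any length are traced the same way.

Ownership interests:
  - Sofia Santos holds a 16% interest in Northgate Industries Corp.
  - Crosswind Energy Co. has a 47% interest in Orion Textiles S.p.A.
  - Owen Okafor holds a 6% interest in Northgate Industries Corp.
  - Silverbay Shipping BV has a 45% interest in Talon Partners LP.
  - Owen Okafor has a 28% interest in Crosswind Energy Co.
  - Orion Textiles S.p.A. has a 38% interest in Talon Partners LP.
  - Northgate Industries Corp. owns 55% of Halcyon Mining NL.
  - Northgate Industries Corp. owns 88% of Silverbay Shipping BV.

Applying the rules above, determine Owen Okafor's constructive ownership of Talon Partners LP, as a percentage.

7.3768%

Chain via Northgate Industries Corp. → Silverbay Shipping BV (R2): 6% × 88% × 45% = 2.376% of Talon Partners LP.
Chain via Crosswind Energy Co. → Orion Textiles S.p.A. (R2): 28% × 47% × 38% = 5.0008% of Talon Partners LP.
Aggregating (R1): 2.376% + 5.0008% = 7.3768%.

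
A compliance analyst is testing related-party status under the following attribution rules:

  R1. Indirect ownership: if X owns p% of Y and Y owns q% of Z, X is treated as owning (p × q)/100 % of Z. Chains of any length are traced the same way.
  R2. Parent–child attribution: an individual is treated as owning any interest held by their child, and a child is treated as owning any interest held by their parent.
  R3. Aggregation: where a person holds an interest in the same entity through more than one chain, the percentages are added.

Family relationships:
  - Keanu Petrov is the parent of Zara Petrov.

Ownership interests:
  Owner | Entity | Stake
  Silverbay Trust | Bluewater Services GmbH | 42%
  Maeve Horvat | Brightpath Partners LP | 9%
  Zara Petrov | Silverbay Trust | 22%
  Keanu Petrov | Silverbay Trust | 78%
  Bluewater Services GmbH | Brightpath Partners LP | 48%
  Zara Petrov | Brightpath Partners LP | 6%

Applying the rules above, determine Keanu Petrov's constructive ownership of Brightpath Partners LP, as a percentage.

26.16%

By parent–child attribution (R2), Keanu Petrov is treated as also owning Zara Petrov's interest in Silverbay Trust, giving 78% + 22% = 100%.
By parent–child attribution (R2), Keanu Petrov is treated as owning Zara Petrov's 6% interest in Brightpath Partners LP.
Chain via Silverbay Trust → Bluewater Services GmbH (R1): 100% × 42% × 48% = 20.16% of Brightpath Partners LP.
Direct interest in Brightpath Partners LP: 6%.
Aggregating (R3): 20.16% + 6% = 26.16%.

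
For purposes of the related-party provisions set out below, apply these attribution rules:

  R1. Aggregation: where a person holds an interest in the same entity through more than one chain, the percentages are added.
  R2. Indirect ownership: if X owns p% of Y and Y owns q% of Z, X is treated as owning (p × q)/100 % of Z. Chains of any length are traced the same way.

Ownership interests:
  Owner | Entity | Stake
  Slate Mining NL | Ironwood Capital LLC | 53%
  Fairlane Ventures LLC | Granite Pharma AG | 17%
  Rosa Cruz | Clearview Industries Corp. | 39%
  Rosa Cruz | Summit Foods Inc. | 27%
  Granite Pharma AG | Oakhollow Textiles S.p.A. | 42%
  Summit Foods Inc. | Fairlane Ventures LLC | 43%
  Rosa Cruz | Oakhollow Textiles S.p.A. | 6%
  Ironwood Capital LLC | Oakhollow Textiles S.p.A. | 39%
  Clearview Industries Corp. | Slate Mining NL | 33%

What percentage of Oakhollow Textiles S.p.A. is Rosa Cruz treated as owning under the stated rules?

Chain via Summit Foods Inc. → Fairlane Ventures LLC → Granite Pharma AG (R2): 27% × 43% × 17% × 42% = 0.828954% of Oakhollow Textiles S.p.A.
Chain via Clearview Industries Corp. → Slate Mining NL → Ironwood Capital LLC (R2): 39% × 33% × 53% × 39% = 2.660229% of Oakhollow Textiles S.p.A.
Direct interest in Oakhollow Textiles S.p.A: 6%.
Aggregating (R1): 0.828954% + 2.660229% + 6% = 9.489183%.

9.489183%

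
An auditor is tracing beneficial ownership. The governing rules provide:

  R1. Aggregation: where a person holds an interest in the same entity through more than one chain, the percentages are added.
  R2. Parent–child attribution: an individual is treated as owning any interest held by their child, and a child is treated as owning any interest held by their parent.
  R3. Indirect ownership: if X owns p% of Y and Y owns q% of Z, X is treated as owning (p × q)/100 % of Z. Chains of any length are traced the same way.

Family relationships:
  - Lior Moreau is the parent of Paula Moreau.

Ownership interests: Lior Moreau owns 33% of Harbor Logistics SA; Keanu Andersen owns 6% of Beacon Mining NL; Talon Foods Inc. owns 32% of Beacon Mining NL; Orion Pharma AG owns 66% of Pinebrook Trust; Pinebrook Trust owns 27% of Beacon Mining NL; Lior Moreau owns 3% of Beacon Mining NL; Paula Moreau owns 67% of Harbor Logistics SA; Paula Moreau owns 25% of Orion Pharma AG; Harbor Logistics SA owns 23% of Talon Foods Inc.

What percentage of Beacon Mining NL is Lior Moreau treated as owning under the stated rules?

14.815%

By parent–child attribution (R2), Lior Moreau is treated as also owning Paula Moreau's interest in Harbor Logistics SA, giving 33% + 67% = 100%.
By parent–child attribution (R2), Lior Moreau is treated as owning Paula Moreau's 25% interest in Orion Pharma AG.
Chain via Harbor Logistics SA → Talon Foods Inc. (R3): 100% × 23% × 32% = 7.36% of Beacon Mining NL.
Direct interest in Beacon Mining NL: 3%.
Chain via Orion Pharma AG → Pinebrook Trust (R3): 25% × 66% × 27% = 4.455% of Beacon Mining NL.
Aggregating (R1): 7.36% + 3% + 4.455% = 14.815%.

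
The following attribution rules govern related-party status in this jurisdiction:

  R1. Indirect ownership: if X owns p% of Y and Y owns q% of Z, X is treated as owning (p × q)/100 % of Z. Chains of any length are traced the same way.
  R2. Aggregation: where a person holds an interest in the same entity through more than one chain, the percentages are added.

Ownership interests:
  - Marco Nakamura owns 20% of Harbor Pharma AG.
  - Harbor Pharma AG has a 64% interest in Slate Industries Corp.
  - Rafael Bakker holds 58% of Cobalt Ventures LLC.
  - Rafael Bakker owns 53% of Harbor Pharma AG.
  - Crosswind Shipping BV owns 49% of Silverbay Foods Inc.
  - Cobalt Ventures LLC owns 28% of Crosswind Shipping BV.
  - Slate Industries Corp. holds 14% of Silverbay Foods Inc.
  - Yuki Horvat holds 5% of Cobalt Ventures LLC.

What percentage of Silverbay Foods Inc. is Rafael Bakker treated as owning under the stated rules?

Chain via Cobalt Ventures LLC → Crosswind Shipping BV (R1): 58% × 28% × 49% = 7.9576% of Silverbay Foods Inc.
Chain via Harbor Pharma AG → Slate Industries Corp. (R1): 53% × 64% × 14% = 4.7488% of Silverbay Foods Inc.
Aggregating (R2): 7.9576% + 4.7488% = 12.7064%.

12.7064%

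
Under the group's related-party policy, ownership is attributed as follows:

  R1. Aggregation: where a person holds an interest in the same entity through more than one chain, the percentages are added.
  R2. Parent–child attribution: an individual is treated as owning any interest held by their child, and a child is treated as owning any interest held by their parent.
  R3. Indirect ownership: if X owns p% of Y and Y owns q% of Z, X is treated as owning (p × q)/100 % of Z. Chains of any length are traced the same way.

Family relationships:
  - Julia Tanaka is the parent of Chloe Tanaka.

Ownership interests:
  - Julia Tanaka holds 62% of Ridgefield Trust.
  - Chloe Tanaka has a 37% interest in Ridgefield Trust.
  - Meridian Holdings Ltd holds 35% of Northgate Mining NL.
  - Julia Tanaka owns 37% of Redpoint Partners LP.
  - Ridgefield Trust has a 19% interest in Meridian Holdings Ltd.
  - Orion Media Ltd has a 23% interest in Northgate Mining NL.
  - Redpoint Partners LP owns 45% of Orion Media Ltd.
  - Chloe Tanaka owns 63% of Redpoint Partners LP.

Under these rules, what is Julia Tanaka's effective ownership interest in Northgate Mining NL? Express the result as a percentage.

By parent–child attribution (R2), Julia Tanaka is treated as also owning Chloe Tanaka's interest in Ridgefield Trust, giving 62% + 37% = 99%.
By parent–child attribution (R2), Julia Tanaka is treated as also owning Chloe Tanaka's interest in Redpoint Partners LP, giving 37% + 63% = 100%.
Chain via Ridgefield Trust → Meridian Holdings Ltd (R3): 99% × 19% × 35% = 6.5835% of Northgate Mining NL.
Chain via Redpoint Partners LP → Orion Media Ltd (R3): 100% × 45% × 23% = 10.35% of Northgate Mining NL.
Aggregating (R1): 6.5835% + 10.35% = 16.9335%.

16.9335%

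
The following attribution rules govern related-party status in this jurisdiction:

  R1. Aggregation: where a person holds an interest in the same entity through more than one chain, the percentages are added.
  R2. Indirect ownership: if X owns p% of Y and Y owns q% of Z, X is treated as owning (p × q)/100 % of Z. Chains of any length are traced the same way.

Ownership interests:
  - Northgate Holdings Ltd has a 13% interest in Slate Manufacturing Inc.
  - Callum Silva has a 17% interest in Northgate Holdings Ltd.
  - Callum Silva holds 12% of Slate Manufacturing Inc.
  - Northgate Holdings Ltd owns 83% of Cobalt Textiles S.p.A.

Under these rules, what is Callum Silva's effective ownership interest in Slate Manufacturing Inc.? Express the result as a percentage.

14.21%

Chain via Northgate Holdings Ltd (R2): 17% × 13% = 2.21% of Slate Manufacturing Inc.
Direct interest in Slate Manufacturing Inc: 12%.
Aggregating (R1): 2.21% + 12% = 14.21%.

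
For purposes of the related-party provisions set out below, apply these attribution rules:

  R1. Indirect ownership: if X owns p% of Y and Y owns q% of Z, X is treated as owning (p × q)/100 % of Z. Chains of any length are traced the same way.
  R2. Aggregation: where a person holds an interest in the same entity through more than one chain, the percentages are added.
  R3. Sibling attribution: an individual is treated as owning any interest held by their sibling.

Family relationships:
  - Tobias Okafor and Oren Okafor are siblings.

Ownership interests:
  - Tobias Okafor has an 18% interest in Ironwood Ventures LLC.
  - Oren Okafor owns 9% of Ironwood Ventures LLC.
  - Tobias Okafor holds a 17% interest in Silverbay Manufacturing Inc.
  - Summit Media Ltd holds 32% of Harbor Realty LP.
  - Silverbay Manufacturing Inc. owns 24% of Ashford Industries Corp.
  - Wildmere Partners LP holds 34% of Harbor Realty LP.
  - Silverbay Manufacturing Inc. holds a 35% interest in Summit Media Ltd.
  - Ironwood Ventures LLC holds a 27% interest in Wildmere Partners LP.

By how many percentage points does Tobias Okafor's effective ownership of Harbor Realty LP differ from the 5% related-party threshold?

By sibling attribution (R3), Tobias Okafor is treated as also owning Oren Okafor's interest in Ironwood Ventures LLC, giving 18% + 9% = 27%.
Chain via Ironwood Ventures LLC → Wildmere Partners LP (R1): 27% × 27% × 34% = 2.4786% of Harbor Realty LP.
Chain via Silverbay Manufacturing Inc. → Summit Media Ltd (R1): 17% × 35% × 32% = 1.904% of Harbor Realty LP.
Aggregating (R2): 2.4786% + 1.904% = 4.3826%.
4.3826% falls short of the 5% threshold by 0.6174 percentage points.

0.6174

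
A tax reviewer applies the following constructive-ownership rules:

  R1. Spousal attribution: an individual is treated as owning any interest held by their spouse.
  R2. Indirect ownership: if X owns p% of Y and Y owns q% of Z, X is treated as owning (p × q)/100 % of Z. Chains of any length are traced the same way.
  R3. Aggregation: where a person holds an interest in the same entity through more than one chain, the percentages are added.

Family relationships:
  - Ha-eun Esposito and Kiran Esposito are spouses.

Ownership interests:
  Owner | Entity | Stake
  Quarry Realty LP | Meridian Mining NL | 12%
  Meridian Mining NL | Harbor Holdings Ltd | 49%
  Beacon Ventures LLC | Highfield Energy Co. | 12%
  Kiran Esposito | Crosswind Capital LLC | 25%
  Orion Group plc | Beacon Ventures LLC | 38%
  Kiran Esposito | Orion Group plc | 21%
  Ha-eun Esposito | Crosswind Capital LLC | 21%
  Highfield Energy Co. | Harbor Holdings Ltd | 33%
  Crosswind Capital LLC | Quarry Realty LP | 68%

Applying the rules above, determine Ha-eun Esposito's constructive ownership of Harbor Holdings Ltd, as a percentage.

By spousal attribution (R1), Ha-eun Esposito is treated as also owning Kiran Esposito's interest in Crosswind Capital LLC, giving 21% + 25% = 46%.
By spousal attribution (R1), Ha-eun Esposito is treated as owning Kiran Esposito's 21% interest in Orion Group plc.
Chain via Crosswind Capital LLC → Quarry Realty LP → Meridian Mining NL (R2): 46% × 68% × 12% × 49% = 1.839264% of Harbor Holdings Ltd.
Chain via Orion Group plc → Beacon Ventures LLC → Highfield Energy Co. (R2): 21% × 38% × 12% × 33% = 0.316008% of Harbor Holdings Ltd.
Aggregating (R3): 1.839264% + 0.316008% = 2.155272%.

2.155272%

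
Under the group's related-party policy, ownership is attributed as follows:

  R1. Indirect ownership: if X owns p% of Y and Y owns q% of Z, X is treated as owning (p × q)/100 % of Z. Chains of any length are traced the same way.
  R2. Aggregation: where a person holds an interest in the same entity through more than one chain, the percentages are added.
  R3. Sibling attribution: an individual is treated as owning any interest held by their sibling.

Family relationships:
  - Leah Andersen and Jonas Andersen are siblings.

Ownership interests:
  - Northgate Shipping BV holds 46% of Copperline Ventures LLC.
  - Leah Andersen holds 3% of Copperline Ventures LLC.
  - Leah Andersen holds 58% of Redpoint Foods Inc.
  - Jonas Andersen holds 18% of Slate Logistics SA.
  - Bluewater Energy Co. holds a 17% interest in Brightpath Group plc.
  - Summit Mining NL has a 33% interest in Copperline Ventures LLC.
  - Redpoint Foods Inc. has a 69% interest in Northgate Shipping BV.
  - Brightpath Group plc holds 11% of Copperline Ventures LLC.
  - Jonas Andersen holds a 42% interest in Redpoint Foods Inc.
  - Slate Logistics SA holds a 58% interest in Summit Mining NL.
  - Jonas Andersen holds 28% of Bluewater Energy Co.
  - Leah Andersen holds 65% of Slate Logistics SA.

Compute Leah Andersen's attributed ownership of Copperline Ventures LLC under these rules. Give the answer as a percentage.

By sibling attribution (R3), Leah Andersen is treated as also owning Jonas Andersen's interest in Redpoint Foods Inc, giving 58% + 42% = 100%.
By sibling attribution (R3), Leah Andersen is treated as also owning Jonas Andersen's interest in Slate Logistics SA, giving 65% + 18% = 83%.
By sibling attribution (R3), Leah Andersen is treated as owning Jonas Andersen's 28% interest in Bluewater Energy Co.
Chain via Redpoint Foods Inc. → Northgate Shipping BV (R1): 100% × 69% × 46% = 31.74% of Copperline Ventures LLC.
Chain via Slate Logistics SA → Summit Mining NL (R1): 83% × 58% × 33% = 15.8862% of Copperline Ventures LLC.
Direct interest in Copperline Ventures LLC: 3%.
Chain via Bluewater Energy Co. → Brightpath Group plc (R1): 28% × 17% × 11% = 0.5236% of Copperline Ventures LLC.
Aggregating (R2): 31.74% + 15.8862% + 3% + 0.5236% = 51.1498%.

51.1498%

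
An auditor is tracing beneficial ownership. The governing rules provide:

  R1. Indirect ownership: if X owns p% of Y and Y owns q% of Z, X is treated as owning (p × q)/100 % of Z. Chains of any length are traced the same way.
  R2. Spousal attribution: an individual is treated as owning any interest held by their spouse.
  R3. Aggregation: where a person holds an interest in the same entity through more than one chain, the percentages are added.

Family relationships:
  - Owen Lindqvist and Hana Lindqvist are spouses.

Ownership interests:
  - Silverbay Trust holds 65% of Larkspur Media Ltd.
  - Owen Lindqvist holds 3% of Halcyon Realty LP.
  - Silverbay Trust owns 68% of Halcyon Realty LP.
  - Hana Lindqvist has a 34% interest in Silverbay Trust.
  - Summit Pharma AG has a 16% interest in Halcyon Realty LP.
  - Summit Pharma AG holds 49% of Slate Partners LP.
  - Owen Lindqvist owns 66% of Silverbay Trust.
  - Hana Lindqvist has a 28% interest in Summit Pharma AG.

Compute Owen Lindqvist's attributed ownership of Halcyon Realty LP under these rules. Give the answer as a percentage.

By spousal attribution (R2), Owen Lindqvist is treated as also owning Hana Lindqvist's interest in Silverbay Trust, giving 66% + 34% = 100%.
By spousal attribution (R2), Owen Lindqvist is treated as owning Hana Lindqvist's 28% interest in Summit Pharma AG.
Chain via Silverbay Trust (R1): 100% × 68% = 68% of Halcyon Realty LP.
Direct interest in Halcyon Realty LP: 3%.
Chain via Summit Pharma AG (R1): 28% × 16% = 4.48% of Halcyon Realty LP.
Aggregating (R3): 68% + 3% + 4.48% = 75.48%.

75.48%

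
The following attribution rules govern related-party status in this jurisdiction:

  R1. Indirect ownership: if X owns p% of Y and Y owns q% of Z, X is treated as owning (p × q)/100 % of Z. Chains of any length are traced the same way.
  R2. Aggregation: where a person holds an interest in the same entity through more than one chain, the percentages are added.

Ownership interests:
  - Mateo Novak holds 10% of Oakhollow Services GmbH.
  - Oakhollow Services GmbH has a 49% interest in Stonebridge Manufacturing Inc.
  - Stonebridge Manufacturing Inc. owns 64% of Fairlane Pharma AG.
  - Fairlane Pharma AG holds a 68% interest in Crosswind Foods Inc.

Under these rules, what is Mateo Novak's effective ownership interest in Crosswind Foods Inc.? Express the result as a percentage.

Chain via Oakhollow Services GmbH → Stonebridge Manufacturing Inc. → Fairlane Pharma AG (R1): 10% × 49% × 64% × 68% = 2.13248% of Crosswind Foods Inc.

2.13248%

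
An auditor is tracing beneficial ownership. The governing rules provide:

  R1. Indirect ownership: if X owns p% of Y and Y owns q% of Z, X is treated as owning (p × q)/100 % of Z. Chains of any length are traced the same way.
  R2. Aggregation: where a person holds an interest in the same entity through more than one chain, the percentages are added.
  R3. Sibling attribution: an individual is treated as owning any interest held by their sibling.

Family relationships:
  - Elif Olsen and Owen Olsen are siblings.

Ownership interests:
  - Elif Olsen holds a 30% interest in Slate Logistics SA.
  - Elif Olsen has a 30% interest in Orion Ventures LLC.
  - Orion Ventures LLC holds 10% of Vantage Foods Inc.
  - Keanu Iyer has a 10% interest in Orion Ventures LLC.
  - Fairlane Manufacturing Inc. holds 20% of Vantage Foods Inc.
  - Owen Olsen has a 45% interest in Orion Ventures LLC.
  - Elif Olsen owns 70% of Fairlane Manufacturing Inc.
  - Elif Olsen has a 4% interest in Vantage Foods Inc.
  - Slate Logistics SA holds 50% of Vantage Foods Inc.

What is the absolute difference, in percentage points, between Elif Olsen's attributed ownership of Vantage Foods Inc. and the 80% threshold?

39.5

By sibling attribution (R3), Elif Olsen is treated as also owning Owen Olsen's interest in Orion Ventures LLC, giving 30% + 45% = 75%.
Chain via Fairlane Manufacturing Inc. (R1): 70% × 20% = 14% of Vantage Foods Inc.
Chain via Slate Logistics SA (R1): 30% × 50% = 15% of Vantage Foods Inc.
Chain via Orion Ventures LLC (R1): 75% × 10% = 7.5% of Vantage Foods Inc.
Direct interest in Vantage Foods Inc: 4%.
Aggregating (R2): 14% + 15% + 7.5% + 4% = 40.5%.
40.5% falls short of the 80% threshold by 39.5 percentage points.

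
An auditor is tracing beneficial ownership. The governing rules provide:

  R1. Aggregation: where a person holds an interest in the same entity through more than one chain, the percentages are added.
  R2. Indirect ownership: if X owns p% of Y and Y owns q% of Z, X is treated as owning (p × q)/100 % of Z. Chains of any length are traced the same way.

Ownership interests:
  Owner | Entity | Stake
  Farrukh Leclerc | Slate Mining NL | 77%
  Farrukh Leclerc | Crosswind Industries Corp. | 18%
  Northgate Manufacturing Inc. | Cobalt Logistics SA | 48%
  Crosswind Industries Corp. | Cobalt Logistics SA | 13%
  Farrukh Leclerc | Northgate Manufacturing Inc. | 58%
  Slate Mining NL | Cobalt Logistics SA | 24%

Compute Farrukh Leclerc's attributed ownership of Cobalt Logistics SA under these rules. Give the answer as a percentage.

Chain via Slate Mining NL (R2): 77% × 24% = 18.48% of Cobalt Logistics SA.
Chain via Northgate Manufacturing Inc. (R2): 58% × 48% = 27.84% of Cobalt Logistics SA.
Chain via Crosswind Industries Corp. (R2): 18% × 13% = 2.34% of Cobalt Logistics SA.
Aggregating (R1): 18.48% + 27.84% + 2.34% = 48.66%.

48.66%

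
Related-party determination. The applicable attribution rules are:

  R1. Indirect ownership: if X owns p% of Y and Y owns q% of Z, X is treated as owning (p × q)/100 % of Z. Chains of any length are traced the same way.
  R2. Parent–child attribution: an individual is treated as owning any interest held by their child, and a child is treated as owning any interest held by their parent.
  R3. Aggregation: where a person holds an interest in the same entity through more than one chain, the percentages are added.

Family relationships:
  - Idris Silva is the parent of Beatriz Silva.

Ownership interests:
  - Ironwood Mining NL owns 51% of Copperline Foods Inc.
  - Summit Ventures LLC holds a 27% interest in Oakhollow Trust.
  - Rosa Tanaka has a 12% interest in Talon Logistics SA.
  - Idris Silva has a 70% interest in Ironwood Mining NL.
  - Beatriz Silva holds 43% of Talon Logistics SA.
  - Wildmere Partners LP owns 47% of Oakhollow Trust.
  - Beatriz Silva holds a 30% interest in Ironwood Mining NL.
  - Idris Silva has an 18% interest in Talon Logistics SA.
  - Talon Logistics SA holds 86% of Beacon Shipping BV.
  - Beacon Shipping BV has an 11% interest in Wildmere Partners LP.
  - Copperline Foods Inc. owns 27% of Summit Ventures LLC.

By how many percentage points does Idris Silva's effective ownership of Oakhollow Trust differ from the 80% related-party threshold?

73.569918

By parent–child attribution (R2), Idris Silva is treated as also owning Beatriz Silva's interest in Ironwood Mining NL, giving 70% + 30% = 100%.
By parent–child attribution (R2), Idris Silva is treated as also owning Beatriz Silva's interest in Talon Logistics SA, giving 18% + 43% = 61%.
Chain via Ironwood Mining NL → Copperline Foods Inc. → Summit Ventures LLC (R1): 100% × 51% × 27% × 27% = 3.7179% of Oakhollow Trust.
Chain via Talon Logistics SA → Beacon Shipping BV → Wildmere Partners LP (R1): 61% × 86% × 11% × 47% = 2.712182% of Oakhollow Trust.
Aggregating (R3): 3.7179% + 2.712182% = 6.430082%.
6.430082% falls short of the 80% threshold by 73.569918 percentage points.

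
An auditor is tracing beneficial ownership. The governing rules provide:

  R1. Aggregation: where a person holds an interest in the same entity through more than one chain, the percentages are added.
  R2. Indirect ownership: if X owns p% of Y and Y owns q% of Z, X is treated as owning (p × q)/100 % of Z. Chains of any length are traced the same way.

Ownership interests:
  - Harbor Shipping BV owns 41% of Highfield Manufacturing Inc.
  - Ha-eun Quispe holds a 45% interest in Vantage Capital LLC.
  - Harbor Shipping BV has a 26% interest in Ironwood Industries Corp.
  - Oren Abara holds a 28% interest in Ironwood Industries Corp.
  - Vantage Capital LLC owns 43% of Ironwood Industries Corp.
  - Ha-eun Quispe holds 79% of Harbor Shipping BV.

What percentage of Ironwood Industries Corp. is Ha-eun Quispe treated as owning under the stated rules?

Chain via Harbor Shipping BV (R2): 79% × 26% = 20.54% of Ironwood Industries Corp.
Chain via Vantage Capital LLC (R2): 45% × 43% = 19.35% of Ironwood Industries Corp.
Aggregating (R1): 20.54% + 19.35% = 39.89%.

39.89%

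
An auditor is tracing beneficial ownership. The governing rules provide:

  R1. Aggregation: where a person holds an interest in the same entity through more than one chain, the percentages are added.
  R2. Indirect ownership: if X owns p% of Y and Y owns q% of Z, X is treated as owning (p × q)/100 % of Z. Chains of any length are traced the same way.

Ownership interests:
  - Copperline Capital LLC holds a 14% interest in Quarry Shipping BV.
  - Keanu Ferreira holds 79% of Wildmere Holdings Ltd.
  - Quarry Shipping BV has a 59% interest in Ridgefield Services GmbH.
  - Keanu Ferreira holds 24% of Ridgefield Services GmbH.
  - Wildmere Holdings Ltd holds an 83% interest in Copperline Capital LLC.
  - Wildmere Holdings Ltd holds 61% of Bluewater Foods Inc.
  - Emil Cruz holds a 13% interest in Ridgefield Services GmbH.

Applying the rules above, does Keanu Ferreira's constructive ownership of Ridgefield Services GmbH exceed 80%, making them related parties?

Chain via Wildmere Holdings Ltd → Copperline Capital LLC → Quarry Shipping BV (R2): 79% × 83% × 14% × 59% = 5.416082% of Ridgefield Services GmbH.
Direct interest in Ridgefield Services GmbH: 24%.
Aggregating (R1): 5.416082% + 24% = 29.416082%.
29.416082% does not exceed the 80% threshold, so Keanu is not a related party to Ridgefield Services GmbH.

No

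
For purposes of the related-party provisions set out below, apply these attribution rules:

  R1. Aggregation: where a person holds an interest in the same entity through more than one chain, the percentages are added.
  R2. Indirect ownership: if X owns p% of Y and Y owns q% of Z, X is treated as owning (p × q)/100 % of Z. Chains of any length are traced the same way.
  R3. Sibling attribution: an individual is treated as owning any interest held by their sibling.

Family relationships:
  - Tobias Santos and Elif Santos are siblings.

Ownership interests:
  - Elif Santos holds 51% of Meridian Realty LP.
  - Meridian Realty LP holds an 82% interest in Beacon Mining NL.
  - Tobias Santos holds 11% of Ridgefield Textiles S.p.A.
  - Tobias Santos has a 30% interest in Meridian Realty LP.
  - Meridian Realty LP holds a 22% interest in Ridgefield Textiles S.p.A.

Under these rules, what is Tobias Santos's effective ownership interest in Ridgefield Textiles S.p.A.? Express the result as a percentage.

28.82%

By sibling attribution (R3), Tobias Santos is treated as also owning Elif Santos's interest in Meridian Realty LP, giving 30% + 51% = 81%.
Chain via Meridian Realty LP (R2): 81% × 22% = 17.82% of Ridgefield Textiles S.p.A.
Direct interest in Ridgefield Textiles S.p.A: 11%.
Aggregating (R1): 17.82% + 11% = 28.82%.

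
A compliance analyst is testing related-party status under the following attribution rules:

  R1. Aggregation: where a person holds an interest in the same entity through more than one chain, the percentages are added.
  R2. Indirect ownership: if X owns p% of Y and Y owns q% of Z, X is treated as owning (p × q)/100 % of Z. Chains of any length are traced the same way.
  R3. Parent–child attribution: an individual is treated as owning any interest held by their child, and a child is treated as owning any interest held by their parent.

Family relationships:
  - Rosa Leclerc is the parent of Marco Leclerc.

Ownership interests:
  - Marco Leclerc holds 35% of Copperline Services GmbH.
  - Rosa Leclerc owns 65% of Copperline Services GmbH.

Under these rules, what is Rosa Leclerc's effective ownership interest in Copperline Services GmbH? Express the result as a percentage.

100%

By parent–child attribution (R3), Rosa Leclerc is treated as also owning Marco Leclerc's interest in Copperline Services GmbH, giving 65% + 35% = 100%.
Direct interest in Copperline Services GmbH: 100%.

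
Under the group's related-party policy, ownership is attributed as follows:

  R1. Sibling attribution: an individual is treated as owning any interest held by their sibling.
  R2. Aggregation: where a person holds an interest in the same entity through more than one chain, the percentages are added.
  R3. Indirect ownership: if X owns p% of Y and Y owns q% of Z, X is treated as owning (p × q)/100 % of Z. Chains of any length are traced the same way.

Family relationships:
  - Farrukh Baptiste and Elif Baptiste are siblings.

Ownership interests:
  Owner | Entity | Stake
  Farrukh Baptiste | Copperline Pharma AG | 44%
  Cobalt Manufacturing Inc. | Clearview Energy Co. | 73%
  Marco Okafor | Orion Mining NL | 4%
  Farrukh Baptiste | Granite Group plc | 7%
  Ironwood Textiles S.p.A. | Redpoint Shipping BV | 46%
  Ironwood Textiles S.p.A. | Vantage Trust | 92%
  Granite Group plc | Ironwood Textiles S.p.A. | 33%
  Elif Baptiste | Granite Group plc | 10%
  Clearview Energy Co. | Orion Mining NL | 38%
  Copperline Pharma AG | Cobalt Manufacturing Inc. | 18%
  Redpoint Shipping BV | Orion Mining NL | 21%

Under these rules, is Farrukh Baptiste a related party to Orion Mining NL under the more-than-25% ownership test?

No

By sibling attribution (R1), Farrukh Baptiste is treated as also owning Elif Baptiste's interest in Granite Group plc, giving 7% + 10% = 17%.
Chain via Granite Group plc → Ironwood Textiles S.p.A. → Redpoint Shipping BV (R3): 17% × 33% × 46% × 21% = 0.541926% of Orion Mining NL.
Chain via Copperline Pharma AG → Cobalt Manufacturing Inc. → Clearview Energy Co. (R3): 44% × 18% × 73% × 38% = 2.197008% of Orion Mining NL.
Aggregating (R2): 0.541926% + 2.197008% = 2.738934%.
2.738934% does not exceed the 25% threshold, so Farrukh is not a related party to Orion Mining NL.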